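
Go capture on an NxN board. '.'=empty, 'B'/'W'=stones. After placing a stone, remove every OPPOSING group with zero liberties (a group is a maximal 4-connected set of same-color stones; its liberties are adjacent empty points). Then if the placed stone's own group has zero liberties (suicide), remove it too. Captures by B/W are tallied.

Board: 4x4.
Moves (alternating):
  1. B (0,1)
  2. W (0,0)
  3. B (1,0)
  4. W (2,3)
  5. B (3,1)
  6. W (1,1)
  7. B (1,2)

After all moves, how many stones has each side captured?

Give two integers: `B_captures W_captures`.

Answer: 1 0

Derivation:
Move 1: B@(0,1) -> caps B=0 W=0
Move 2: W@(0,0) -> caps B=0 W=0
Move 3: B@(1,0) -> caps B=1 W=0
Move 4: W@(2,3) -> caps B=1 W=0
Move 5: B@(3,1) -> caps B=1 W=0
Move 6: W@(1,1) -> caps B=1 W=0
Move 7: B@(1,2) -> caps B=1 W=0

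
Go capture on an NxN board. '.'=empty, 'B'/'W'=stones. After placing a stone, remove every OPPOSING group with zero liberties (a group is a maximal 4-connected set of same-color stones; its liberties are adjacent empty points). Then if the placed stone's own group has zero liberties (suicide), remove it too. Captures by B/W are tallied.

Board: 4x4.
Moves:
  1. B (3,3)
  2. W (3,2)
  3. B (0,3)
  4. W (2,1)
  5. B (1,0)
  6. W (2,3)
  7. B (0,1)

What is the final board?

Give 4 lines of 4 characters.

Answer: .B.B
B...
.W.W
..W.

Derivation:
Move 1: B@(3,3) -> caps B=0 W=0
Move 2: W@(3,2) -> caps B=0 W=0
Move 3: B@(0,3) -> caps B=0 W=0
Move 4: W@(2,1) -> caps B=0 W=0
Move 5: B@(1,0) -> caps B=0 W=0
Move 6: W@(2,3) -> caps B=0 W=1
Move 7: B@(0,1) -> caps B=0 W=1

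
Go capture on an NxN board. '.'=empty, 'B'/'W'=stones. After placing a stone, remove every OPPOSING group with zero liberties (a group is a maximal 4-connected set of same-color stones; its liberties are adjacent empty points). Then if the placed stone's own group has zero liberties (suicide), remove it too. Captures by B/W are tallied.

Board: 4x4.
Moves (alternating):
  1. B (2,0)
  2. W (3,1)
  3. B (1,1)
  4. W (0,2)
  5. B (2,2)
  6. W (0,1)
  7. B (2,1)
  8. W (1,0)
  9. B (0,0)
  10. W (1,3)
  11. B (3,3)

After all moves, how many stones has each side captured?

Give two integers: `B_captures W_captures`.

Answer: 1 0

Derivation:
Move 1: B@(2,0) -> caps B=0 W=0
Move 2: W@(3,1) -> caps B=0 W=0
Move 3: B@(1,1) -> caps B=0 W=0
Move 4: W@(0,2) -> caps B=0 W=0
Move 5: B@(2,2) -> caps B=0 W=0
Move 6: W@(0,1) -> caps B=0 W=0
Move 7: B@(2,1) -> caps B=0 W=0
Move 8: W@(1,0) -> caps B=0 W=0
Move 9: B@(0,0) -> caps B=1 W=0
Move 10: W@(1,3) -> caps B=1 W=0
Move 11: B@(3,3) -> caps B=1 W=0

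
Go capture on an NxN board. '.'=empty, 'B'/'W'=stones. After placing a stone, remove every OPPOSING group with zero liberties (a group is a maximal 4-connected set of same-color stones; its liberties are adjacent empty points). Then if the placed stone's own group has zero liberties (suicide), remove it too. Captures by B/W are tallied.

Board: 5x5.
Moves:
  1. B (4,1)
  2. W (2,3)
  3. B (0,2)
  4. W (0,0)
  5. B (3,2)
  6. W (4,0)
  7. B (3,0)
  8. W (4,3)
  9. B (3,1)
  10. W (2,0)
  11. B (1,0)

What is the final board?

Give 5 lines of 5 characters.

Answer: W.B..
B....
W..W.
BBB..
.B.W.

Derivation:
Move 1: B@(4,1) -> caps B=0 W=0
Move 2: W@(2,3) -> caps B=0 W=0
Move 3: B@(0,2) -> caps B=0 W=0
Move 4: W@(0,0) -> caps B=0 W=0
Move 5: B@(3,2) -> caps B=0 W=0
Move 6: W@(4,0) -> caps B=0 W=0
Move 7: B@(3,0) -> caps B=1 W=0
Move 8: W@(4,3) -> caps B=1 W=0
Move 9: B@(3,1) -> caps B=1 W=0
Move 10: W@(2,0) -> caps B=1 W=0
Move 11: B@(1,0) -> caps B=1 W=0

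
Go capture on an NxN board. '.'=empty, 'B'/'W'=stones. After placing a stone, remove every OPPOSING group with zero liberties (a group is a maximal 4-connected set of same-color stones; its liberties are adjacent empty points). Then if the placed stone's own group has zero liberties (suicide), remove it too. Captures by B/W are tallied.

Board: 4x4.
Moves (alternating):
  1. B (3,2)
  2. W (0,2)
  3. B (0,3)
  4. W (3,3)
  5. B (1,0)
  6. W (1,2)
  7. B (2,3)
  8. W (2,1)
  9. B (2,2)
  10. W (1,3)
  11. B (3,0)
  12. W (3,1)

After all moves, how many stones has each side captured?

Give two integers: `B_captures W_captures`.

Move 1: B@(3,2) -> caps B=0 W=0
Move 2: W@(0,2) -> caps B=0 W=0
Move 3: B@(0,3) -> caps B=0 W=0
Move 4: W@(3,3) -> caps B=0 W=0
Move 5: B@(1,0) -> caps B=0 W=0
Move 6: W@(1,2) -> caps B=0 W=0
Move 7: B@(2,3) -> caps B=1 W=0
Move 8: W@(2,1) -> caps B=1 W=0
Move 9: B@(2,2) -> caps B=1 W=0
Move 10: W@(1,3) -> caps B=1 W=1
Move 11: B@(3,0) -> caps B=1 W=1
Move 12: W@(3,1) -> caps B=1 W=1

Answer: 1 1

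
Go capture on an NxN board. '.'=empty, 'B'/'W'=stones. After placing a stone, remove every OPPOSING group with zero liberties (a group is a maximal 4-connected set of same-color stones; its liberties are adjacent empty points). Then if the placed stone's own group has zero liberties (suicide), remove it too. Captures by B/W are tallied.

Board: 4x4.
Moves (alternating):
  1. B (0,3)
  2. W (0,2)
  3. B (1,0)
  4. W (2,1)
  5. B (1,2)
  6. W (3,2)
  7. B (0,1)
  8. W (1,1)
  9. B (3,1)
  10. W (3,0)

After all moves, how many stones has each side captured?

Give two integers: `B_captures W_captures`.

Move 1: B@(0,3) -> caps B=0 W=0
Move 2: W@(0,2) -> caps B=0 W=0
Move 3: B@(1,0) -> caps B=0 W=0
Move 4: W@(2,1) -> caps B=0 W=0
Move 5: B@(1,2) -> caps B=0 W=0
Move 6: W@(3,2) -> caps B=0 W=0
Move 7: B@(0,1) -> caps B=1 W=0
Move 8: W@(1,1) -> caps B=1 W=0
Move 9: B@(3,1) -> caps B=1 W=0
Move 10: W@(3,0) -> caps B=1 W=1

Answer: 1 1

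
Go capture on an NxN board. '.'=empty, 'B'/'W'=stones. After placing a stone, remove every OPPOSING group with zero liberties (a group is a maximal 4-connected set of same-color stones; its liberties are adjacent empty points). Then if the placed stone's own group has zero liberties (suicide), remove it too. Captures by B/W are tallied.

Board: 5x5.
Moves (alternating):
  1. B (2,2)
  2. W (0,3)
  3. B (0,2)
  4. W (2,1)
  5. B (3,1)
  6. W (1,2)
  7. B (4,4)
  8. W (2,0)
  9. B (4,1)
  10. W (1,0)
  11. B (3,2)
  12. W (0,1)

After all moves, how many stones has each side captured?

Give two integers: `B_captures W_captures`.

Answer: 0 1

Derivation:
Move 1: B@(2,2) -> caps B=0 W=0
Move 2: W@(0,3) -> caps B=0 W=0
Move 3: B@(0,2) -> caps B=0 W=0
Move 4: W@(2,1) -> caps B=0 W=0
Move 5: B@(3,1) -> caps B=0 W=0
Move 6: W@(1,2) -> caps B=0 W=0
Move 7: B@(4,4) -> caps B=0 W=0
Move 8: W@(2,0) -> caps B=0 W=0
Move 9: B@(4,1) -> caps B=0 W=0
Move 10: W@(1,0) -> caps B=0 W=0
Move 11: B@(3,2) -> caps B=0 W=0
Move 12: W@(0,1) -> caps B=0 W=1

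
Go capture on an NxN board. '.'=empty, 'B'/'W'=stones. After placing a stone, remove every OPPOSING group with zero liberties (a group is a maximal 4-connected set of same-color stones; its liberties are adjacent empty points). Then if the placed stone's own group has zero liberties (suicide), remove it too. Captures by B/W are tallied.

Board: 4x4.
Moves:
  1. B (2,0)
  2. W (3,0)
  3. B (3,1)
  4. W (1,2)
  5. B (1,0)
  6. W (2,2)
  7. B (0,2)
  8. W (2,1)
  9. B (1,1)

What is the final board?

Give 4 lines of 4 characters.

Answer: ..B.
BBW.
BWW.
.B..

Derivation:
Move 1: B@(2,0) -> caps B=0 W=0
Move 2: W@(3,0) -> caps B=0 W=0
Move 3: B@(3,1) -> caps B=1 W=0
Move 4: W@(1,2) -> caps B=1 W=0
Move 5: B@(1,0) -> caps B=1 W=0
Move 6: W@(2,2) -> caps B=1 W=0
Move 7: B@(0,2) -> caps B=1 W=0
Move 8: W@(2,1) -> caps B=1 W=0
Move 9: B@(1,1) -> caps B=1 W=0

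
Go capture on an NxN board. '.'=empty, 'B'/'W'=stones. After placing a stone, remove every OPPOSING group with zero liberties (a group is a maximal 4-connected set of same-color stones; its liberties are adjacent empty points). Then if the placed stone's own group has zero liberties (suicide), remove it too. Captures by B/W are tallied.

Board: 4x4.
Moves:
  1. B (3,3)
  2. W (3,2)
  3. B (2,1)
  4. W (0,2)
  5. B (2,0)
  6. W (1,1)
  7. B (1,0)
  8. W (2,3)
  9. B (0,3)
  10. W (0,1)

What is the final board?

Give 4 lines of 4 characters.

Answer: .WWB
BW..
BB.W
..W.

Derivation:
Move 1: B@(3,3) -> caps B=0 W=0
Move 2: W@(3,2) -> caps B=0 W=0
Move 3: B@(2,1) -> caps B=0 W=0
Move 4: W@(0,2) -> caps B=0 W=0
Move 5: B@(2,0) -> caps B=0 W=0
Move 6: W@(1,1) -> caps B=0 W=0
Move 7: B@(1,0) -> caps B=0 W=0
Move 8: W@(2,3) -> caps B=0 W=1
Move 9: B@(0,3) -> caps B=0 W=1
Move 10: W@(0,1) -> caps B=0 W=1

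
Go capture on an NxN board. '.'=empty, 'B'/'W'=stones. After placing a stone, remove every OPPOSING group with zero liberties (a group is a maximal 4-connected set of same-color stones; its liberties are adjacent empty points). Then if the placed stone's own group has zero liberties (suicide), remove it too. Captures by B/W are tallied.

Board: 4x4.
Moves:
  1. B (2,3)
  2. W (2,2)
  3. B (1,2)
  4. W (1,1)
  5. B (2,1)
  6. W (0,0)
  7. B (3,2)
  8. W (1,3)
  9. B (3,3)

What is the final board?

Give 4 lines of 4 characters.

Move 1: B@(2,3) -> caps B=0 W=0
Move 2: W@(2,2) -> caps B=0 W=0
Move 3: B@(1,2) -> caps B=0 W=0
Move 4: W@(1,1) -> caps B=0 W=0
Move 5: B@(2,1) -> caps B=0 W=0
Move 6: W@(0,0) -> caps B=0 W=0
Move 7: B@(3,2) -> caps B=1 W=0
Move 8: W@(1,3) -> caps B=1 W=0
Move 9: B@(3,3) -> caps B=1 W=0

Answer: W...
.WBW
.B.B
..BB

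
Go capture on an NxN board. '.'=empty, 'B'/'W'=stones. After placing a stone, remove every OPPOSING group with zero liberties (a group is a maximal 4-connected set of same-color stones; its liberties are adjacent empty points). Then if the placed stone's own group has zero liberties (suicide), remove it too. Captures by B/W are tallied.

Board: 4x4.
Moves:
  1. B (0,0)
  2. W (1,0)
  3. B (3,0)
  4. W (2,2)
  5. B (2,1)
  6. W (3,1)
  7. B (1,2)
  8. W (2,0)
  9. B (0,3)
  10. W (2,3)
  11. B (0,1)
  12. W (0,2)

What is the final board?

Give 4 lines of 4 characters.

Move 1: B@(0,0) -> caps B=0 W=0
Move 2: W@(1,0) -> caps B=0 W=0
Move 3: B@(3,0) -> caps B=0 W=0
Move 4: W@(2,2) -> caps B=0 W=0
Move 5: B@(2,1) -> caps B=0 W=0
Move 6: W@(3,1) -> caps B=0 W=0
Move 7: B@(1,2) -> caps B=0 W=0
Move 8: W@(2,0) -> caps B=0 W=1
Move 9: B@(0,3) -> caps B=0 W=1
Move 10: W@(2,3) -> caps B=0 W=1
Move 11: B@(0,1) -> caps B=0 W=1
Move 12: W@(0,2) -> caps B=0 W=1

Answer: BB.B
W.B.
WBWW
.W..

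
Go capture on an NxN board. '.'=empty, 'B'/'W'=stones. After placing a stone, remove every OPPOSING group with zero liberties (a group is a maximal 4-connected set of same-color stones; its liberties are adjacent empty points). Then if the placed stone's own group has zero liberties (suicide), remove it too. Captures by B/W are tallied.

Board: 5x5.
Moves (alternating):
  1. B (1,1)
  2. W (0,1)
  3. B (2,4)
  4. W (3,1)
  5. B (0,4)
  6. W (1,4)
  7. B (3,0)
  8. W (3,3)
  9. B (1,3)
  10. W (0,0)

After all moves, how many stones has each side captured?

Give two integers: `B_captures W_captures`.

Answer: 1 0

Derivation:
Move 1: B@(1,1) -> caps B=0 W=0
Move 2: W@(0,1) -> caps B=0 W=0
Move 3: B@(2,4) -> caps B=0 W=0
Move 4: W@(3,1) -> caps B=0 W=0
Move 5: B@(0,4) -> caps B=0 W=0
Move 6: W@(1,4) -> caps B=0 W=0
Move 7: B@(3,0) -> caps B=0 W=0
Move 8: W@(3,3) -> caps B=0 W=0
Move 9: B@(1,3) -> caps B=1 W=0
Move 10: W@(0,0) -> caps B=1 W=0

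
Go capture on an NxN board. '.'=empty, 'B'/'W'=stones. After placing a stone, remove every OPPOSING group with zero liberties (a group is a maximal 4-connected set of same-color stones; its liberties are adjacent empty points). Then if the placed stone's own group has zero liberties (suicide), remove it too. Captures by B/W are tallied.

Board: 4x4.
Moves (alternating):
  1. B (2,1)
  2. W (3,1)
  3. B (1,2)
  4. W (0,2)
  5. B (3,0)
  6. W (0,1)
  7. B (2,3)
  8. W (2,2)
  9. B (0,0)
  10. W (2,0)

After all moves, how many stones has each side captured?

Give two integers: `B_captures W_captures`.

Answer: 0 1

Derivation:
Move 1: B@(2,1) -> caps B=0 W=0
Move 2: W@(3,1) -> caps B=0 W=0
Move 3: B@(1,2) -> caps B=0 W=0
Move 4: W@(0,2) -> caps B=0 W=0
Move 5: B@(3,0) -> caps B=0 W=0
Move 6: W@(0,1) -> caps B=0 W=0
Move 7: B@(2,3) -> caps B=0 W=0
Move 8: W@(2,2) -> caps B=0 W=0
Move 9: B@(0,0) -> caps B=0 W=0
Move 10: W@(2,0) -> caps B=0 W=1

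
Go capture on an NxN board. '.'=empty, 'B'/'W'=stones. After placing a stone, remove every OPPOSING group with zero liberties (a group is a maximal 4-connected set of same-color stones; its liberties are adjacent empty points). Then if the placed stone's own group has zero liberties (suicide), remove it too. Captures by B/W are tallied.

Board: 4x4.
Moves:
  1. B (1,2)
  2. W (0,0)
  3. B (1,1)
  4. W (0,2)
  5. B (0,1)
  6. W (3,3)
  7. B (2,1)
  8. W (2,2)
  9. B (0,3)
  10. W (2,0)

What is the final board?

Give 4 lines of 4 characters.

Answer: WB.B
.BB.
WBW.
...W

Derivation:
Move 1: B@(1,2) -> caps B=0 W=0
Move 2: W@(0,0) -> caps B=0 W=0
Move 3: B@(1,1) -> caps B=0 W=0
Move 4: W@(0,2) -> caps B=0 W=0
Move 5: B@(0,1) -> caps B=0 W=0
Move 6: W@(3,3) -> caps B=0 W=0
Move 7: B@(2,1) -> caps B=0 W=0
Move 8: W@(2,2) -> caps B=0 W=0
Move 9: B@(0,3) -> caps B=1 W=0
Move 10: W@(2,0) -> caps B=1 W=0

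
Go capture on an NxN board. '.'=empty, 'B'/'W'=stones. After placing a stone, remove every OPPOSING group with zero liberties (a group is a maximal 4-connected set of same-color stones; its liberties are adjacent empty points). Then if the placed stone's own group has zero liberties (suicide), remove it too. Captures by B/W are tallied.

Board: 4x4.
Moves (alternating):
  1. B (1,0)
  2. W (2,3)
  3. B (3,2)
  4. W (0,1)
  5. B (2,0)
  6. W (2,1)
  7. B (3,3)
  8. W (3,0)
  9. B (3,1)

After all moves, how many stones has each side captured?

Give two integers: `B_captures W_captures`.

Answer: 1 0

Derivation:
Move 1: B@(1,0) -> caps B=0 W=0
Move 2: W@(2,3) -> caps B=0 W=0
Move 3: B@(3,2) -> caps B=0 W=0
Move 4: W@(0,1) -> caps B=0 W=0
Move 5: B@(2,0) -> caps B=0 W=0
Move 6: W@(2,1) -> caps B=0 W=0
Move 7: B@(3,3) -> caps B=0 W=0
Move 8: W@(3,0) -> caps B=0 W=0
Move 9: B@(3,1) -> caps B=1 W=0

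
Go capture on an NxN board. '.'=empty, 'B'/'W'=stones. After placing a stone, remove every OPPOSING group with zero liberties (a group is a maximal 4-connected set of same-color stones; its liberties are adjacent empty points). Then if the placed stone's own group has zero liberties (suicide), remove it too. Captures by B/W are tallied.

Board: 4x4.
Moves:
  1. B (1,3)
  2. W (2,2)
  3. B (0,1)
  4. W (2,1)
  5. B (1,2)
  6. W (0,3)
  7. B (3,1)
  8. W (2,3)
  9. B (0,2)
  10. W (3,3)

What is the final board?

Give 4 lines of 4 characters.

Move 1: B@(1,3) -> caps B=0 W=0
Move 2: W@(2,2) -> caps B=0 W=0
Move 3: B@(0,1) -> caps B=0 W=0
Move 4: W@(2,1) -> caps B=0 W=0
Move 5: B@(1,2) -> caps B=0 W=0
Move 6: W@(0,3) -> caps B=0 W=0
Move 7: B@(3,1) -> caps B=0 W=0
Move 8: W@(2,3) -> caps B=0 W=0
Move 9: B@(0,2) -> caps B=1 W=0
Move 10: W@(3,3) -> caps B=1 W=0

Answer: .BB.
..BB
.WWW
.B.W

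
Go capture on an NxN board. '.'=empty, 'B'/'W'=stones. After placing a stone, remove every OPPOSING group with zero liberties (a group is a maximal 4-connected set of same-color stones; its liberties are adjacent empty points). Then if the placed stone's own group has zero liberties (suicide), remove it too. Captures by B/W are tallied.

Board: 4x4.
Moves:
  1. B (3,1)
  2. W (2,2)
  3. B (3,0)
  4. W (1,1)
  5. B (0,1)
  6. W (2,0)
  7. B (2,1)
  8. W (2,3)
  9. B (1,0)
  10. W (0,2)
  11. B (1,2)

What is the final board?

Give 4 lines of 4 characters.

Answer: .BW.
B.B.
.BWW
BB..

Derivation:
Move 1: B@(3,1) -> caps B=0 W=0
Move 2: W@(2,2) -> caps B=0 W=0
Move 3: B@(3,0) -> caps B=0 W=0
Move 4: W@(1,1) -> caps B=0 W=0
Move 5: B@(0,1) -> caps B=0 W=0
Move 6: W@(2,0) -> caps B=0 W=0
Move 7: B@(2,1) -> caps B=0 W=0
Move 8: W@(2,3) -> caps B=0 W=0
Move 9: B@(1,0) -> caps B=1 W=0
Move 10: W@(0,2) -> caps B=1 W=0
Move 11: B@(1,2) -> caps B=2 W=0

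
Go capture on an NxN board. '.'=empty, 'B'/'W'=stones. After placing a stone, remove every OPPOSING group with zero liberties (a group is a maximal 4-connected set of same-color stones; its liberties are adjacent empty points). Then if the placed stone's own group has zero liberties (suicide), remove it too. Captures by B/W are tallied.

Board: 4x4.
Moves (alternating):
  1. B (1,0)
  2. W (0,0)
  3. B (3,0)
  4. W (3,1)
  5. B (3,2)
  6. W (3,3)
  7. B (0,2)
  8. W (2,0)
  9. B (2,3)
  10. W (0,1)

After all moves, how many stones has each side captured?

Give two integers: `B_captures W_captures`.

Answer: 1 1

Derivation:
Move 1: B@(1,0) -> caps B=0 W=0
Move 2: W@(0,0) -> caps B=0 W=0
Move 3: B@(3,0) -> caps B=0 W=0
Move 4: W@(3,1) -> caps B=0 W=0
Move 5: B@(3,2) -> caps B=0 W=0
Move 6: W@(3,3) -> caps B=0 W=0
Move 7: B@(0,2) -> caps B=0 W=0
Move 8: W@(2,0) -> caps B=0 W=1
Move 9: B@(2,3) -> caps B=1 W=1
Move 10: W@(0,1) -> caps B=1 W=1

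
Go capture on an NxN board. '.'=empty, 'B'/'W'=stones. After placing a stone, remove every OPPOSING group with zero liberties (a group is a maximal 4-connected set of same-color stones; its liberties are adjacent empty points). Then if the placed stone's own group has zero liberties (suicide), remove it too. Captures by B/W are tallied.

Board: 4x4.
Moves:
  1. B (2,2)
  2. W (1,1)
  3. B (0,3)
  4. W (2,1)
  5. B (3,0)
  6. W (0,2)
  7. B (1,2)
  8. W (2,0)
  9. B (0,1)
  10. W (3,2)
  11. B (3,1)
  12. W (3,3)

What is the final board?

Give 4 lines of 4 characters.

Answer: .B.B
.WB.
WWB.
..WW

Derivation:
Move 1: B@(2,2) -> caps B=0 W=0
Move 2: W@(1,1) -> caps B=0 W=0
Move 3: B@(0,3) -> caps B=0 W=0
Move 4: W@(2,1) -> caps B=0 W=0
Move 5: B@(3,0) -> caps B=0 W=0
Move 6: W@(0,2) -> caps B=0 W=0
Move 7: B@(1,2) -> caps B=0 W=0
Move 8: W@(2,0) -> caps B=0 W=0
Move 9: B@(0,1) -> caps B=1 W=0
Move 10: W@(3,2) -> caps B=1 W=0
Move 11: B@(3,1) -> caps B=1 W=0
Move 12: W@(3,3) -> caps B=1 W=0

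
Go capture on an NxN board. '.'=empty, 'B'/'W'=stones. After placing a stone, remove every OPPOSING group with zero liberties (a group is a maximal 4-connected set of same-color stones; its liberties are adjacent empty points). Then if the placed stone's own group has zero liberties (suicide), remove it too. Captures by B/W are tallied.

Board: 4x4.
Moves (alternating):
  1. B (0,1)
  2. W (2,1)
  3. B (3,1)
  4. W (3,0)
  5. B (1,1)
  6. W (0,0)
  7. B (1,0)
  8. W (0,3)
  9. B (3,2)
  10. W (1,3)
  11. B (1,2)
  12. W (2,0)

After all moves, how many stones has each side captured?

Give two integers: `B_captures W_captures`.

Answer: 1 0

Derivation:
Move 1: B@(0,1) -> caps B=0 W=0
Move 2: W@(2,1) -> caps B=0 W=0
Move 3: B@(3,1) -> caps B=0 W=0
Move 4: W@(3,0) -> caps B=0 W=0
Move 5: B@(1,1) -> caps B=0 W=0
Move 6: W@(0,0) -> caps B=0 W=0
Move 7: B@(1,0) -> caps B=1 W=0
Move 8: W@(0,3) -> caps B=1 W=0
Move 9: B@(3,2) -> caps B=1 W=0
Move 10: W@(1,3) -> caps B=1 W=0
Move 11: B@(1,2) -> caps B=1 W=0
Move 12: W@(2,0) -> caps B=1 W=0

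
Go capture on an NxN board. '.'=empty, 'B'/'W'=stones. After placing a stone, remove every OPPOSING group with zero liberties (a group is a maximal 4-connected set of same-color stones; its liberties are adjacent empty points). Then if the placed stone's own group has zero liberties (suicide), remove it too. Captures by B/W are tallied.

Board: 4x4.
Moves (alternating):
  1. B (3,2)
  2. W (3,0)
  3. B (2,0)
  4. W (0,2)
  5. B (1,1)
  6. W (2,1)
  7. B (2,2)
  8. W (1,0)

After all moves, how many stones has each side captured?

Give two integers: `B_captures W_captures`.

Move 1: B@(3,2) -> caps B=0 W=0
Move 2: W@(3,0) -> caps B=0 W=0
Move 3: B@(2,0) -> caps B=0 W=0
Move 4: W@(0,2) -> caps B=0 W=0
Move 5: B@(1,1) -> caps B=0 W=0
Move 6: W@(2,1) -> caps B=0 W=0
Move 7: B@(2,2) -> caps B=0 W=0
Move 8: W@(1,0) -> caps B=0 W=1

Answer: 0 1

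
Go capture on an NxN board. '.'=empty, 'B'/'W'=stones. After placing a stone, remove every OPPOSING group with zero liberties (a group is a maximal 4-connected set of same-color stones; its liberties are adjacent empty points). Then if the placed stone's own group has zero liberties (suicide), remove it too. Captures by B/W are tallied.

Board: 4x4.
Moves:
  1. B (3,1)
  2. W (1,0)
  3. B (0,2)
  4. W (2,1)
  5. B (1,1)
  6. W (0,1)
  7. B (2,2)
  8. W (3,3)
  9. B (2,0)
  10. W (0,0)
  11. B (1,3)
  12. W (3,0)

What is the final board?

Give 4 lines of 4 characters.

Answer: ..B.
.B.B
B.B.
.B.W

Derivation:
Move 1: B@(3,1) -> caps B=0 W=0
Move 2: W@(1,0) -> caps B=0 W=0
Move 3: B@(0,2) -> caps B=0 W=0
Move 4: W@(2,1) -> caps B=0 W=0
Move 5: B@(1,1) -> caps B=0 W=0
Move 6: W@(0,1) -> caps B=0 W=0
Move 7: B@(2,2) -> caps B=0 W=0
Move 8: W@(3,3) -> caps B=0 W=0
Move 9: B@(2,0) -> caps B=1 W=0
Move 10: W@(0,0) -> caps B=1 W=0
Move 11: B@(1,3) -> caps B=1 W=0
Move 12: W@(3,0) -> caps B=1 W=0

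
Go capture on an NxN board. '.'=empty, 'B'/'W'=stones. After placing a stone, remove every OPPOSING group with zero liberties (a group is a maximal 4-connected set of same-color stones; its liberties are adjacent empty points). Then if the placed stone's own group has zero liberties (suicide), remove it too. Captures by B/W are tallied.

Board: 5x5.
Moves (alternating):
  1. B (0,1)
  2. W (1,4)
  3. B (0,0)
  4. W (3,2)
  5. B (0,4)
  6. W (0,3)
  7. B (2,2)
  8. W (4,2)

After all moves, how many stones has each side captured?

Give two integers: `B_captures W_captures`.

Answer: 0 1

Derivation:
Move 1: B@(0,1) -> caps B=0 W=0
Move 2: W@(1,4) -> caps B=0 W=0
Move 3: B@(0,0) -> caps B=0 W=0
Move 4: W@(3,2) -> caps B=0 W=0
Move 5: B@(0,4) -> caps B=0 W=0
Move 6: W@(0,3) -> caps B=0 W=1
Move 7: B@(2,2) -> caps B=0 W=1
Move 8: W@(4,2) -> caps B=0 W=1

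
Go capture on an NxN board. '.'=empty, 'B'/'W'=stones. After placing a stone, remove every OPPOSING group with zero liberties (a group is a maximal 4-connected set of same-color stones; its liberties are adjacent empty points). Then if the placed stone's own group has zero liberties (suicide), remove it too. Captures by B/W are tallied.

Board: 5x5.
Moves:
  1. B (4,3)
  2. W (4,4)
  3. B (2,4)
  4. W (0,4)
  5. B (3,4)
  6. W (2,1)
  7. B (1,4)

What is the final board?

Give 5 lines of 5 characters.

Move 1: B@(4,3) -> caps B=0 W=0
Move 2: W@(4,4) -> caps B=0 W=0
Move 3: B@(2,4) -> caps B=0 W=0
Move 4: W@(0,4) -> caps B=0 W=0
Move 5: B@(3,4) -> caps B=1 W=0
Move 6: W@(2,1) -> caps B=1 W=0
Move 7: B@(1,4) -> caps B=1 W=0

Answer: ....W
....B
.W..B
....B
...B.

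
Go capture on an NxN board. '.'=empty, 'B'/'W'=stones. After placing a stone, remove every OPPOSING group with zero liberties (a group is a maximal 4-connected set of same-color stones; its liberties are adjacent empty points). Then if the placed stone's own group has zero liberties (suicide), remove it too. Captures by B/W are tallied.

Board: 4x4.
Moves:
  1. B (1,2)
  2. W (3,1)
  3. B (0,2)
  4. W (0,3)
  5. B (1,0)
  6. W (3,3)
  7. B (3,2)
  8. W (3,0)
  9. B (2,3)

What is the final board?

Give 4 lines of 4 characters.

Answer: ..BW
B.B.
...B
WWB.

Derivation:
Move 1: B@(1,2) -> caps B=0 W=0
Move 2: W@(3,1) -> caps B=0 W=0
Move 3: B@(0,2) -> caps B=0 W=0
Move 4: W@(0,3) -> caps B=0 W=0
Move 5: B@(1,0) -> caps B=0 W=0
Move 6: W@(3,3) -> caps B=0 W=0
Move 7: B@(3,2) -> caps B=0 W=0
Move 8: W@(3,0) -> caps B=0 W=0
Move 9: B@(2,3) -> caps B=1 W=0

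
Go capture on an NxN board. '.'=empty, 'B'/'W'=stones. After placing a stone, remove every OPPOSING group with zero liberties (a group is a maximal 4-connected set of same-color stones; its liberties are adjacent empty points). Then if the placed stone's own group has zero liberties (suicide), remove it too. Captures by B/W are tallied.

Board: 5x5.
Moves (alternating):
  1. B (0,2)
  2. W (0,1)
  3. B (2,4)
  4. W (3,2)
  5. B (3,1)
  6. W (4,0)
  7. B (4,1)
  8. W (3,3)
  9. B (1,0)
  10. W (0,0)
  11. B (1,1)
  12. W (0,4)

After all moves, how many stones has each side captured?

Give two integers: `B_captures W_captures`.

Answer: 2 0

Derivation:
Move 1: B@(0,2) -> caps B=0 W=0
Move 2: W@(0,1) -> caps B=0 W=0
Move 3: B@(2,4) -> caps B=0 W=0
Move 4: W@(3,2) -> caps B=0 W=0
Move 5: B@(3,1) -> caps B=0 W=0
Move 6: W@(4,0) -> caps B=0 W=0
Move 7: B@(4,1) -> caps B=0 W=0
Move 8: W@(3,3) -> caps B=0 W=0
Move 9: B@(1,0) -> caps B=0 W=0
Move 10: W@(0,0) -> caps B=0 W=0
Move 11: B@(1,1) -> caps B=2 W=0
Move 12: W@(0,4) -> caps B=2 W=0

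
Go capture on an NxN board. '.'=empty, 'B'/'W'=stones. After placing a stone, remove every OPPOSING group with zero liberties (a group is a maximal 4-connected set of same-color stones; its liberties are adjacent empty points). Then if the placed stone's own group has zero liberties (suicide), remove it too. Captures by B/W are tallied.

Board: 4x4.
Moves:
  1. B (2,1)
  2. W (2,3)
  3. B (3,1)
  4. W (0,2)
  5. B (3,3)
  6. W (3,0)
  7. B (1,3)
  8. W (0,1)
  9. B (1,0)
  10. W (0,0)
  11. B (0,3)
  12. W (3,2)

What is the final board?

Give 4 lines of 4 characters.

Move 1: B@(2,1) -> caps B=0 W=0
Move 2: W@(2,3) -> caps B=0 W=0
Move 3: B@(3,1) -> caps B=0 W=0
Move 4: W@(0,2) -> caps B=0 W=0
Move 5: B@(3,3) -> caps B=0 W=0
Move 6: W@(3,0) -> caps B=0 W=0
Move 7: B@(1,3) -> caps B=0 W=0
Move 8: W@(0,1) -> caps B=0 W=0
Move 9: B@(1,0) -> caps B=0 W=0
Move 10: W@(0,0) -> caps B=0 W=0
Move 11: B@(0,3) -> caps B=0 W=0
Move 12: W@(3,2) -> caps B=0 W=1

Answer: WWWB
B..B
.B.W
WBW.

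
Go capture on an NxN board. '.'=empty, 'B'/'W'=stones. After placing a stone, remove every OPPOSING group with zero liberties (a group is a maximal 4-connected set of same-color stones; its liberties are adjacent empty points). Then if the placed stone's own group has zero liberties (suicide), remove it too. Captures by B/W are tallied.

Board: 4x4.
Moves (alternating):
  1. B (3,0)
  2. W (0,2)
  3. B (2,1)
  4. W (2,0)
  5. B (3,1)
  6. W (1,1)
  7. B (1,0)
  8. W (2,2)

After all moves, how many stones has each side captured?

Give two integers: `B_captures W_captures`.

Move 1: B@(3,0) -> caps B=0 W=0
Move 2: W@(0,2) -> caps B=0 W=0
Move 3: B@(2,1) -> caps B=0 W=0
Move 4: W@(2,0) -> caps B=0 W=0
Move 5: B@(3,1) -> caps B=0 W=0
Move 6: W@(1,1) -> caps B=0 W=0
Move 7: B@(1,0) -> caps B=1 W=0
Move 8: W@(2,2) -> caps B=1 W=0

Answer: 1 0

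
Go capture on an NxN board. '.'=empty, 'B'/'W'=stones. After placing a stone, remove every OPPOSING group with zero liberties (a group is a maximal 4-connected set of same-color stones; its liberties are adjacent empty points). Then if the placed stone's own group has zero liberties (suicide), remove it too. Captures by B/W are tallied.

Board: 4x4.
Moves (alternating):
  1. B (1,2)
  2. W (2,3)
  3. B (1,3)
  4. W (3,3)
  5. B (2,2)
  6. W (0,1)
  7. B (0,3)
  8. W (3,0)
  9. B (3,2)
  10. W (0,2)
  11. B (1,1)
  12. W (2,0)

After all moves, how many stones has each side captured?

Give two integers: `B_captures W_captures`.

Move 1: B@(1,2) -> caps B=0 W=0
Move 2: W@(2,3) -> caps B=0 W=0
Move 3: B@(1,3) -> caps B=0 W=0
Move 4: W@(3,3) -> caps B=0 W=0
Move 5: B@(2,2) -> caps B=0 W=0
Move 6: W@(0,1) -> caps B=0 W=0
Move 7: B@(0,3) -> caps B=0 W=0
Move 8: W@(3,0) -> caps B=0 W=0
Move 9: B@(3,2) -> caps B=2 W=0
Move 10: W@(0,2) -> caps B=2 W=0
Move 11: B@(1,1) -> caps B=2 W=0
Move 12: W@(2,0) -> caps B=2 W=0

Answer: 2 0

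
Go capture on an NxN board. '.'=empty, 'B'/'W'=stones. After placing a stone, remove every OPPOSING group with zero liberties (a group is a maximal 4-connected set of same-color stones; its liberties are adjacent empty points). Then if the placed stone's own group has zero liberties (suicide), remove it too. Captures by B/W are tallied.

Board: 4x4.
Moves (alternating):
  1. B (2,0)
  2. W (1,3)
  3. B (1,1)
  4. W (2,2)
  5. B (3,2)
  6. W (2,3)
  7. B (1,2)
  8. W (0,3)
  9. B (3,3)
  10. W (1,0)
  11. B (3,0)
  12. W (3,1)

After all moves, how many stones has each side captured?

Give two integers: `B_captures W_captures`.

Answer: 0 2

Derivation:
Move 1: B@(2,0) -> caps B=0 W=0
Move 2: W@(1,3) -> caps B=0 W=0
Move 3: B@(1,1) -> caps B=0 W=0
Move 4: W@(2,2) -> caps B=0 W=0
Move 5: B@(3,2) -> caps B=0 W=0
Move 6: W@(2,3) -> caps B=0 W=0
Move 7: B@(1,2) -> caps B=0 W=0
Move 8: W@(0,3) -> caps B=0 W=0
Move 9: B@(3,3) -> caps B=0 W=0
Move 10: W@(1,0) -> caps B=0 W=0
Move 11: B@(3,0) -> caps B=0 W=0
Move 12: W@(3,1) -> caps B=0 W=2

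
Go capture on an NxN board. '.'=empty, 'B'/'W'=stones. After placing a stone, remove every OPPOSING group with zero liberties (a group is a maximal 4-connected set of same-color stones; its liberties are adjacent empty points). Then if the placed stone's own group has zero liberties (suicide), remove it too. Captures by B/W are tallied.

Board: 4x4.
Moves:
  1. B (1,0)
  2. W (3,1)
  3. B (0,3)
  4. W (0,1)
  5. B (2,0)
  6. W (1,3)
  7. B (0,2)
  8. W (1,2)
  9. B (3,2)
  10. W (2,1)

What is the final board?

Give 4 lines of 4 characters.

Answer: .W..
B.WW
BW..
.WB.

Derivation:
Move 1: B@(1,0) -> caps B=0 W=0
Move 2: W@(3,1) -> caps B=0 W=0
Move 3: B@(0,3) -> caps B=0 W=0
Move 4: W@(0,1) -> caps B=0 W=0
Move 5: B@(2,0) -> caps B=0 W=0
Move 6: W@(1,3) -> caps B=0 W=0
Move 7: B@(0,2) -> caps B=0 W=0
Move 8: W@(1,2) -> caps B=0 W=2
Move 9: B@(3,2) -> caps B=0 W=2
Move 10: W@(2,1) -> caps B=0 W=2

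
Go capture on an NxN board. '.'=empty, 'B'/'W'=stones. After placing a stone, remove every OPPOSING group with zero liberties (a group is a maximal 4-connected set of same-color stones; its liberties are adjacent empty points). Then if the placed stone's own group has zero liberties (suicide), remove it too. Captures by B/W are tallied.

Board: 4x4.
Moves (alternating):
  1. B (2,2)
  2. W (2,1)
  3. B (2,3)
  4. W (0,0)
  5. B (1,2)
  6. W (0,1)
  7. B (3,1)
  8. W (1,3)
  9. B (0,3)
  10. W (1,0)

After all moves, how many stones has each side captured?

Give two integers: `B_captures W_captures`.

Move 1: B@(2,2) -> caps B=0 W=0
Move 2: W@(2,1) -> caps B=0 W=0
Move 3: B@(2,3) -> caps B=0 W=0
Move 4: W@(0,0) -> caps B=0 W=0
Move 5: B@(1,2) -> caps B=0 W=0
Move 6: W@(0,1) -> caps B=0 W=0
Move 7: B@(3,1) -> caps B=0 W=0
Move 8: W@(1,3) -> caps B=0 W=0
Move 9: B@(0,3) -> caps B=1 W=0
Move 10: W@(1,0) -> caps B=1 W=0

Answer: 1 0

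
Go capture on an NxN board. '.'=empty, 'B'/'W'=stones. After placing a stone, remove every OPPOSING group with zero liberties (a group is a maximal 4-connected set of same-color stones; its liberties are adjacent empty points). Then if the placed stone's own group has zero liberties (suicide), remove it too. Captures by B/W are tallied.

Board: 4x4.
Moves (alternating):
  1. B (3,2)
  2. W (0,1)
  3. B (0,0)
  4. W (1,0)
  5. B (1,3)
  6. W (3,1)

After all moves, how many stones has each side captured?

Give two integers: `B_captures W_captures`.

Move 1: B@(3,2) -> caps B=0 W=0
Move 2: W@(0,1) -> caps B=0 W=0
Move 3: B@(0,0) -> caps B=0 W=0
Move 4: W@(1,0) -> caps B=0 W=1
Move 5: B@(1,3) -> caps B=0 W=1
Move 6: W@(3,1) -> caps B=0 W=1

Answer: 0 1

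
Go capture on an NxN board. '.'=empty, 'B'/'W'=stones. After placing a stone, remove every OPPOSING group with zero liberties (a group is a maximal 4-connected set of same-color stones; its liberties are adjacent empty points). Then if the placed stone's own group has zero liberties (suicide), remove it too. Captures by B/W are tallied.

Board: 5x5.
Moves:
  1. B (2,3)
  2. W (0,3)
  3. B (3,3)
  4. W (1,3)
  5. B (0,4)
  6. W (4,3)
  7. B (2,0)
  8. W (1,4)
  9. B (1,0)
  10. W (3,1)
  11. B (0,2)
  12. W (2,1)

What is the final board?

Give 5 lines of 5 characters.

Move 1: B@(2,3) -> caps B=0 W=0
Move 2: W@(0,3) -> caps B=0 W=0
Move 3: B@(3,3) -> caps B=0 W=0
Move 4: W@(1,3) -> caps B=0 W=0
Move 5: B@(0,4) -> caps B=0 W=0
Move 6: W@(4,3) -> caps B=0 W=0
Move 7: B@(2,0) -> caps B=0 W=0
Move 8: W@(1,4) -> caps B=0 W=1
Move 9: B@(1,0) -> caps B=0 W=1
Move 10: W@(3,1) -> caps B=0 W=1
Move 11: B@(0,2) -> caps B=0 W=1
Move 12: W@(2,1) -> caps B=0 W=1

Answer: ..BW.
B..WW
BW.B.
.W.B.
...W.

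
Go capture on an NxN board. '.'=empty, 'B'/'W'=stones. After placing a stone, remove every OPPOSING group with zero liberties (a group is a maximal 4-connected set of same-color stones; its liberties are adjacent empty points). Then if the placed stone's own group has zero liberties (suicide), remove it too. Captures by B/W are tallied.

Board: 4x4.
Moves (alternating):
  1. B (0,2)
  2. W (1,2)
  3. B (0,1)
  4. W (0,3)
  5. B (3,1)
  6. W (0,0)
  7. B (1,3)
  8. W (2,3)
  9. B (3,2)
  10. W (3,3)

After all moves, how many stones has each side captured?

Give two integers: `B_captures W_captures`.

Move 1: B@(0,2) -> caps B=0 W=0
Move 2: W@(1,2) -> caps B=0 W=0
Move 3: B@(0,1) -> caps B=0 W=0
Move 4: W@(0,3) -> caps B=0 W=0
Move 5: B@(3,1) -> caps B=0 W=0
Move 6: W@(0,0) -> caps B=0 W=0
Move 7: B@(1,3) -> caps B=1 W=0
Move 8: W@(2,3) -> caps B=1 W=0
Move 9: B@(3,2) -> caps B=1 W=0
Move 10: W@(3,3) -> caps B=1 W=0

Answer: 1 0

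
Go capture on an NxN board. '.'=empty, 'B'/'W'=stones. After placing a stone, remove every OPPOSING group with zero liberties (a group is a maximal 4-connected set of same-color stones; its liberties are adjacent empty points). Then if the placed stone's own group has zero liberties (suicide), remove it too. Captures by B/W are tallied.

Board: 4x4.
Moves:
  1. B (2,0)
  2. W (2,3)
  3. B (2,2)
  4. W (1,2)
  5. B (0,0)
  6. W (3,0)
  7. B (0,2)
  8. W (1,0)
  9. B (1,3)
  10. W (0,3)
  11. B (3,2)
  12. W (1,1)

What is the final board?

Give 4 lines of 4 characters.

Move 1: B@(2,0) -> caps B=0 W=0
Move 2: W@(2,3) -> caps B=0 W=0
Move 3: B@(2,2) -> caps B=0 W=0
Move 4: W@(1,2) -> caps B=0 W=0
Move 5: B@(0,0) -> caps B=0 W=0
Move 6: W@(3,0) -> caps B=0 W=0
Move 7: B@(0,2) -> caps B=0 W=0
Move 8: W@(1,0) -> caps B=0 W=0
Move 9: B@(1,3) -> caps B=0 W=0
Move 10: W@(0,3) -> caps B=0 W=1
Move 11: B@(3,2) -> caps B=0 W=1
Move 12: W@(1,1) -> caps B=0 W=1

Answer: B.BW
WWW.
B.BW
W.B.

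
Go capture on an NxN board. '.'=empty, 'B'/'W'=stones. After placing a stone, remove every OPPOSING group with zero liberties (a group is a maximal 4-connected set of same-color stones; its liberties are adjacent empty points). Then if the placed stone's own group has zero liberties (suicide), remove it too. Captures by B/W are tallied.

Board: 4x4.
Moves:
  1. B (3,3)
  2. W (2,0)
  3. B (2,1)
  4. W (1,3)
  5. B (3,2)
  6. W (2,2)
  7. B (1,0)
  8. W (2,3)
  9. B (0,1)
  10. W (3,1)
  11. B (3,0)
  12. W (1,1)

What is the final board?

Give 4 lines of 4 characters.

Move 1: B@(3,3) -> caps B=0 W=0
Move 2: W@(2,0) -> caps B=0 W=0
Move 3: B@(2,1) -> caps B=0 W=0
Move 4: W@(1,3) -> caps B=0 W=0
Move 5: B@(3,2) -> caps B=0 W=0
Move 6: W@(2,2) -> caps B=0 W=0
Move 7: B@(1,0) -> caps B=0 W=0
Move 8: W@(2,3) -> caps B=0 W=0
Move 9: B@(0,1) -> caps B=0 W=0
Move 10: W@(3,1) -> caps B=0 W=2
Move 11: B@(3,0) -> caps B=1 W=2
Move 12: W@(1,1) -> caps B=1 W=2

Answer: .B..
BW.W
.BWW
BW..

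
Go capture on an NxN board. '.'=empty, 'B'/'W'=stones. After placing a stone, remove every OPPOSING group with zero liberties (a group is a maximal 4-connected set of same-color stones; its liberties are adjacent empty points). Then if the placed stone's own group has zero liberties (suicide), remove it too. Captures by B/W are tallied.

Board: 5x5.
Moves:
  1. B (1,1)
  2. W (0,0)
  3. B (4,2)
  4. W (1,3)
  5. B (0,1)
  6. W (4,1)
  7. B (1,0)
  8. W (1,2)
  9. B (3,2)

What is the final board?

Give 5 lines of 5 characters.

Move 1: B@(1,1) -> caps B=0 W=0
Move 2: W@(0,0) -> caps B=0 W=0
Move 3: B@(4,2) -> caps B=0 W=0
Move 4: W@(1,3) -> caps B=0 W=0
Move 5: B@(0,1) -> caps B=0 W=0
Move 6: W@(4,1) -> caps B=0 W=0
Move 7: B@(1,0) -> caps B=1 W=0
Move 8: W@(1,2) -> caps B=1 W=0
Move 9: B@(3,2) -> caps B=1 W=0

Answer: .B...
BBWW.
.....
..B..
.WB..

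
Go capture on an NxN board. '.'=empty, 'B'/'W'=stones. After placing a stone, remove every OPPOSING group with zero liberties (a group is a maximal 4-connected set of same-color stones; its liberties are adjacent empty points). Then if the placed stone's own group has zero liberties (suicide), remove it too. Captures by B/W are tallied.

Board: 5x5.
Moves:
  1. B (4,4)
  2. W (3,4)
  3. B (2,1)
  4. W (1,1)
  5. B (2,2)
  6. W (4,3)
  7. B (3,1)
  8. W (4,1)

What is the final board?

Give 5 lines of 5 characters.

Move 1: B@(4,4) -> caps B=0 W=0
Move 2: W@(3,4) -> caps B=0 W=0
Move 3: B@(2,1) -> caps B=0 W=0
Move 4: W@(1,1) -> caps B=0 W=0
Move 5: B@(2,2) -> caps B=0 W=0
Move 6: W@(4,3) -> caps B=0 W=1
Move 7: B@(3,1) -> caps B=0 W=1
Move 8: W@(4,1) -> caps B=0 W=1

Answer: .....
.W...
.BB..
.B..W
.W.W.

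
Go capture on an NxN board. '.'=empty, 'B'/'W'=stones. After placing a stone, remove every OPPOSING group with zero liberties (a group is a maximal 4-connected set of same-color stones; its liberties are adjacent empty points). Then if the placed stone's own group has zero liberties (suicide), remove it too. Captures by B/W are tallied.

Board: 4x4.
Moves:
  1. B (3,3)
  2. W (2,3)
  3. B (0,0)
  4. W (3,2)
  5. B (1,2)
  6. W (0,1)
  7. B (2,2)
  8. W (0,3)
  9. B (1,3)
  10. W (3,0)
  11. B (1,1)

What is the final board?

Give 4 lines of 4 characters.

Move 1: B@(3,3) -> caps B=0 W=0
Move 2: W@(2,3) -> caps B=0 W=0
Move 3: B@(0,0) -> caps B=0 W=0
Move 4: W@(3,2) -> caps B=0 W=1
Move 5: B@(1,2) -> caps B=0 W=1
Move 6: W@(0,1) -> caps B=0 W=1
Move 7: B@(2,2) -> caps B=0 W=1
Move 8: W@(0,3) -> caps B=0 W=1
Move 9: B@(1,3) -> caps B=0 W=1
Move 10: W@(3,0) -> caps B=0 W=1
Move 11: B@(1,1) -> caps B=0 W=1

Answer: BW.W
.BBB
..BW
W.W.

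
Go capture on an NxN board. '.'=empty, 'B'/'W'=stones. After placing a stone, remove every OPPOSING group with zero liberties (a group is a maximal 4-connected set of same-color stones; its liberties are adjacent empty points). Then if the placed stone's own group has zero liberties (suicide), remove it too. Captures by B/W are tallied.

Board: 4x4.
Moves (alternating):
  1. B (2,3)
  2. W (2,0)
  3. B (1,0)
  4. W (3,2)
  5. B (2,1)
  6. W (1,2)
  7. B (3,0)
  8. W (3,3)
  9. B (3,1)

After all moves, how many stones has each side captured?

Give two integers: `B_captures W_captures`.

Answer: 1 0

Derivation:
Move 1: B@(2,3) -> caps B=0 W=0
Move 2: W@(2,0) -> caps B=0 W=0
Move 3: B@(1,0) -> caps B=0 W=0
Move 4: W@(3,2) -> caps B=0 W=0
Move 5: B@(2,1) -> caps B=0 W=0
Move 6: W@(1,2) -> caps B=0 W=0
Move 7: B@(3,0) -> caps B=1 W=0
Move 8: W@(3,3) -> caps B=1 W=0
Move 9: B@(3,1) -> caps B=1 W=0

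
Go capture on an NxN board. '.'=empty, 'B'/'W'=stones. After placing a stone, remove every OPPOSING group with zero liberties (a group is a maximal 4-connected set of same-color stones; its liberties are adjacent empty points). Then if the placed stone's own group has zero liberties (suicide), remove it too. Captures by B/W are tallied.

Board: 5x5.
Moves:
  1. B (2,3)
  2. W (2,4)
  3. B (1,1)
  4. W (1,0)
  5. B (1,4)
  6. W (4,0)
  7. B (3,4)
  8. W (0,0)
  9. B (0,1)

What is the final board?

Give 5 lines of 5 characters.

Move 1: B@(2,3) -> caps B=0 W=0
Move 2: W@(2,4) -> caps B=0 W=0
Move 3: B@(1,1) -> caps B=0 W=0
Move 4: W@(1,0) -> caps B=0 W=0
Move 5: B@(1,4) -> caps B=0 W=0
Move 6: W@(4,0) -> caps B=0 W=0
Move 7: B@(3,4) -> caps B=1 W=0
Move 8: W@(0,0) -> caps B=1 W=0
Move 9: B@(0,1) -> caps B=1 W=0

Answer: WB...
WB..B
...B.
....B
W....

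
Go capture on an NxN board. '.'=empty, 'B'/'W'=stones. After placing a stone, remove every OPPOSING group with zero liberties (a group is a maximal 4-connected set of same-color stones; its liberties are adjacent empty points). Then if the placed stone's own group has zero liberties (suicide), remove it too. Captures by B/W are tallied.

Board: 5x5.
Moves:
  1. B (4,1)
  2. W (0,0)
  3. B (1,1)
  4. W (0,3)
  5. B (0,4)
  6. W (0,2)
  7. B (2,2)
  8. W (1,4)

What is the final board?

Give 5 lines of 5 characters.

Answer: W.WW.
.B..W
..B..
.....
.B...

Derivation:
Move 1: B@(4,1) -> caps B=0 W=0
Move 2: W@(0,0) -> caps B=0 W=0
Move 3: B@(1,1) -> caps B=0 W=0
Move 4: W@(0,3) -> caps B=0 W=0
Move 5: B@(0,4) -> caps B=0 W=0
Move 6: W@(0,2) -> caps B=0 W=0
Move 7: B@(2,2) -> caps B=0 W=0
Move 8: W@(1,4) -> caps B=0 W=1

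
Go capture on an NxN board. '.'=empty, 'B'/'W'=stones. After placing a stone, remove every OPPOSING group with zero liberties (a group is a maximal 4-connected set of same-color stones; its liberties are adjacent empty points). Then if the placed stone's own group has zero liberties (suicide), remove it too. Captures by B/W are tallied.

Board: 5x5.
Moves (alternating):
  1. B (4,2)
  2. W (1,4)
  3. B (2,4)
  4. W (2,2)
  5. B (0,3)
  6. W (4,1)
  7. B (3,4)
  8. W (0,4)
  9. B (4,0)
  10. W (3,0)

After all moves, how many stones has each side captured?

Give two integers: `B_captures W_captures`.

Answer: 0 1

Derivation:
Move 1: B@(4,2) -> caps B=0 W=0
Move 2: W@(1,4) -> caps B=0 W=0
Move 3: B@(2,4) -> caps B=0 W=0
Move 4: W@(2,2) -> caps B=0 W=0
Move 5: B@(0,3) -> caps B=0 W=0
Move 6: W@(4,1) -> caps B=0 W=0
Move 7: B@(3,4) -> caps B=0 W=0
Move 8: W@(0,4) -> caps B=0 W=0
Move 9: B@(4,0) -> caps B=0 W=0
Move 10: W@(3,0) -> caps B=0 W=1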